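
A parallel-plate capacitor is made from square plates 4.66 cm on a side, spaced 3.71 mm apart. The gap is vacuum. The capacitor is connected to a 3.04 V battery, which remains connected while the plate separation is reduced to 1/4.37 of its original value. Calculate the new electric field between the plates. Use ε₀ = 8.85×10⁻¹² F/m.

3.58 kV/m

A = (4.66 cm)² = 2.17×10⁻³ m².
Initially C₁ = ε₀A/d = 8.85×10⁻¹² × 2.17×10⁻³ / 3.71×10⁻³ = 5.18×10⁻¹² F.
E₁ = 8.19×10² V/m.
Battery connected ⇒ V is held fixed. E = V/d, so E₂/E₁ = d₁/d₂ = 4.37.
E₂ = 4.37 × 8.19×10² = 3.58×10³ V/m.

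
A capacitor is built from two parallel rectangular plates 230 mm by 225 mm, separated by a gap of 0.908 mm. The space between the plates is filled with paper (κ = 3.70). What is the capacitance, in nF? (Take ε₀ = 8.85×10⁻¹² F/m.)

C ≈ 1.87 nF

A = 230 × 225 mm² = 5.18×10⁻² m².
C = κε₀A/d = 3.70 × 8.85×10⁻¹² × 5.18×10⁻² / 9.08×10⁻⁴ = 1.87×10⁻⁹ F.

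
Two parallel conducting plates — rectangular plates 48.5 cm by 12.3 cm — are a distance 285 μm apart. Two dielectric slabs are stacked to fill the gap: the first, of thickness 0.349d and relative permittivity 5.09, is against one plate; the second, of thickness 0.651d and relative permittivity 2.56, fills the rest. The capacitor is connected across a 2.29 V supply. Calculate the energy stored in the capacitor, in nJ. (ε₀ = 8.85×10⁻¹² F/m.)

U ≈ 15.0 nJ

A = 48.5 × 12.3 cm² = 5.97×10⁻² m².
Stacked slabs ⇒ two capacitors in series, each with the full plate area.
C₁ = κ₁ε₀A/d₁ = 5.09 × 8.85×10⁻¹² × 5.97×10⁻² / 9.95×10⁻⁵ = 2.70×10⁻⁸ F.
C₂ = κ₂ε₀A/d₂ = 2.56 × 8.85×10⁻¹² × 5.97×10⁻² / 1.86×10⁻⁴ = 7.28×10⁻⁹ F.
C = (1/C₁ + 1/C₂)⁻¹ = 5.74×10⁻⁹ F.
U = ½CV² = ½ × 5.74×10⁻⁹ × (2.29)² = 1.50×10⁻⁸ J.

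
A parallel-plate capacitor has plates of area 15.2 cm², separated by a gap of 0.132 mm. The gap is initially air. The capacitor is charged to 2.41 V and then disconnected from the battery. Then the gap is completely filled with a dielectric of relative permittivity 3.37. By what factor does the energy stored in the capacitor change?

U₂/U₁ ≈ 0.297

Isolated ⇒ Q is held fixed.
C₂ = 3.37 C₁ and U = Q²/(2C), so U₂/U₁ = C₁/C₂ = 0.297.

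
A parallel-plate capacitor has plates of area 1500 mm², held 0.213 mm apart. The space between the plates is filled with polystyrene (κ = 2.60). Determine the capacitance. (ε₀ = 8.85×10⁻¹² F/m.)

A = 1500 mm² = 1.50×10⁻³ m².
C = κε₀A/d = 2.60 × 8.85×10⁻¹² × 1.50×10⁻³ / 2.13×10⁻⁴ = 1.62×10⁻¹⁰ F.

162 pF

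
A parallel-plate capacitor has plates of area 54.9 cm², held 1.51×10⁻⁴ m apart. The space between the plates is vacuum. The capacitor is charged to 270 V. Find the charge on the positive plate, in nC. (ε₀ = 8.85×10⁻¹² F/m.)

Q ≈ 86.9 nC

A = 54.9 cm² = 5.49×10⁻³ m².
C = ε₀A/d = 8.85×10⁻¹² × 5.49×10⁻³ / 1.51×10⁻⁴ = 3.22×10⁻¹⁰ F.
Q = CV = 3.22×10⁻¹⁰ × 270 = 8.69×10⁻⁸ C.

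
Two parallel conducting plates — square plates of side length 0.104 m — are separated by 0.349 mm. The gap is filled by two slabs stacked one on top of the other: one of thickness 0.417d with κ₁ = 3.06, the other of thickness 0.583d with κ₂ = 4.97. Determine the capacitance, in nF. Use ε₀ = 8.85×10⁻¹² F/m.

A = (0.104 m)² = 1.08×10⁻² m².
Stacked slabs ⇒ two capacitors in series, each with the full plate area.
C₁ = κ₁ε₀A/d₁ = 3.06 × 8.85×10⁻¹² × 1.08×10⁻² / 1.46×10⁻⁴ = 2.01×10⁻⁹ F.
C₂ = κ₂ε₀A/d₂ = 4.97 × 8.85×10⁻¹² × 1.08×10⁻² / 2.03×10⁻⁴ = 2.34×10⁻⁹ F.
C = (1/C₁ + 1/C₂)⁻¹ = 1.08×10⁻⁹ F.

1.08 nF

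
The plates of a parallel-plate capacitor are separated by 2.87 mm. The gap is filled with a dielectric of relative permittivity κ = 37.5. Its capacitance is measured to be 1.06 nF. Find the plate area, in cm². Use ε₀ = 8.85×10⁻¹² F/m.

A = Cd/(κε₀) = 1.06×10⁻⁹ × 2.87×10⁻³ / (37.5 × 8.85×10⁻¹²) = 9.17×10⁻³ m².

91.7 cm²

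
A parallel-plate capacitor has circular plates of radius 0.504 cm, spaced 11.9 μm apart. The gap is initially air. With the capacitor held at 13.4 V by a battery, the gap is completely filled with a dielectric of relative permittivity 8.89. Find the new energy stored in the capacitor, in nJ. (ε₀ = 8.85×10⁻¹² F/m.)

U ≈ 47.4 nJ

A = π(0.504 cm)² = 7.98×10⁻⁵ m².
Initially C₁ = ε₀A/d = 8.85×10⁻¹² × 7.98×10⁻⁵ / 1.19×10⁻⁵ = 5.93×10⁻¹¹ F.
U₁ = 5.33×10⁻⁹ J.
Battery connected ⇒ V is held fixed. C₂ = 8.89 C₁ and U = ½CV², so U₂/U₁ = C₂/C₁ = 8.89.
U₂ = 8.89 × 5.33×10⁻⁹ = 4.74×10⁻⁸ J.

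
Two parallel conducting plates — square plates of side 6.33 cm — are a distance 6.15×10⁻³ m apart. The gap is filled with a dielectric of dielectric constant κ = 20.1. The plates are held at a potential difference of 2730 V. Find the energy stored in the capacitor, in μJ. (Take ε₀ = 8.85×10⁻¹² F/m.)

A = (6.33 cm)² = 4.01×10⁻³ m².
C = κε₀A/d = 20.1 × 8.85×10⁻¹² × 4.01×10⁻³ / 6.15×10⁻³ = 1.16×10⁻¹⁰ F.
U = ½CV² = ½ × 1.16×10⁻¹⁰ × (2730)² = 4.32×10⁻⁴ J.

U ≈ 432 μJ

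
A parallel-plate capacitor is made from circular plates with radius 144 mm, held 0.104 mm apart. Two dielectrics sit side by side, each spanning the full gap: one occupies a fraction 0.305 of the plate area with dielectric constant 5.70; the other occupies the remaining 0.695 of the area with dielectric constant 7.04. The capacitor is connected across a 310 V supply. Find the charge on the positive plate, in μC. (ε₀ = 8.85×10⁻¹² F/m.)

A = π(144 mm)² = 6.51×10⁻² m².
Side-by-side slabs ⇒ two capacitors in parallel, each spanning the full gap.
C₁ = κ₁ε₀A₁/d = 5.70 × 8.85×10⁻¹² × 1.99×10⁻² / 1.04×10⁻⁴ = 9.64×10⁻⁹ F.
C₂ = κ₂ε₀A₂/d = 7.04 × 8.85×10⁻¹² × 4.53×10⁻² / 1.04×10⁻⁴ = 2.71×10⁻⁸ F.
C = C₁ + C₂ = 3.68×10⁻⁸ F.
Q = CV = 3.68×10⁻⁸ × 310 = 1.14×10⁻⁵ C.

11.4 μC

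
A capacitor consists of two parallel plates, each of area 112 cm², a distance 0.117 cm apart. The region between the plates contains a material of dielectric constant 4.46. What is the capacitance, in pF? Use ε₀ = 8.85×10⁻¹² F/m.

A = 112 cm² = 1.12×10⁻² m².
C = κε₀A/d = 4.46 × 8.85×10⁻¹² × 1.12×10⁻² / 1.17×10⁻³ = 3.78×10⁻¹⁰ F.

C ≈ 378 pF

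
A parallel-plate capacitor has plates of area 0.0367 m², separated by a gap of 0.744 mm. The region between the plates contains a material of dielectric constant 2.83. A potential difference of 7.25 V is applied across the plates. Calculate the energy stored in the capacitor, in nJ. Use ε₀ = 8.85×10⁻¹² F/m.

C = κε₀A/d = 2.83 × 8.85×10⁻¹² × 3.67×10⁻² / 7.44×10⁻⁴ = 1.24×10⁻⁹ F.
U = ½CV² = ½ × 1.24×10⁻⁹ × (7.25)² = 3.25×10⁻⁸ J.

32.5 nJ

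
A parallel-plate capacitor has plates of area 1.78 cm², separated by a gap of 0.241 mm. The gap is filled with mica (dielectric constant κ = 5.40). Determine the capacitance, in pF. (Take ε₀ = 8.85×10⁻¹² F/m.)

A = 1.78 cm² = 1.78×10⁻⁴ m².
C = κε₀A/d = 5.40 × 8.85×10⁻¹² × 1.78×10⁻⁴ / 2.41×10⁻⁴ = 3.53×10⁻¹¹ F.

C ≈ 35.3 pF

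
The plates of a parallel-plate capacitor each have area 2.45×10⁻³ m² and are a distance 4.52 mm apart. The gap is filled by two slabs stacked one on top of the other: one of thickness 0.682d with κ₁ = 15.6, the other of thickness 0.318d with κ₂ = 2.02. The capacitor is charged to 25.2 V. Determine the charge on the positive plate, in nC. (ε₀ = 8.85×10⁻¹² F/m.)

Stacked slabs ⇒ two capacitors in series, each with the full plate area.
C₁ = κ₁ε₀A/d₁ = 15.6 × 8.85×10⁻¹² × 2.45×10⁻³ / 3.08×10⁻³ = 1.10×10⁻¹⁰ F.
C₂ = κ₂ε₀A/d₂ = 2.02 × 8.85×10⁻¹² × 2.45×10⁻³ / 1.44×10⁻³ = 3.05×10⁻¹¹ F.
C = (1/C₁ + 1/C₂)⁻¹ = 2.38×10⁻¹¹ F.
Q = CV = 2.38×10⁻¹¹ × 25.2 = 6.01×10⁻¹⁰ C.

Q ≈ 0.601 nC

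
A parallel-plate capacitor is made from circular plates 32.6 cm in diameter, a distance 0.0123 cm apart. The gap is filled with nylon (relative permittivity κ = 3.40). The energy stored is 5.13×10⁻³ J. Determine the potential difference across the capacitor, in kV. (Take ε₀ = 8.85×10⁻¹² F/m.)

A = π(32.6/2 cm)² = 8.35×10⁻² m².
C = κε₀A/d = 3.40 × 8.85×10⁻¹² × 8.35×10⁻² / 1.23×10⁻⁴ = 2.04×10⁻⁸ F.
V = √(2U/C) = √(2 × 5.13×10⁻³ / 2.04×10⁻⁸) = 7.09×10² V.

0.709 kV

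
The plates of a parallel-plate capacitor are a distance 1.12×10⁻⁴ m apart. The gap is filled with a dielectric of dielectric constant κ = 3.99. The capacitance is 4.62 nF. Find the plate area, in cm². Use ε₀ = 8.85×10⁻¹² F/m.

A = Cd/(κε₀) = 4.62×10⁻⁹ × 1.12×10⁻⁴ / (3.99 × 8.85×10⁻¹²) = 1.47×10⁻² m².

A ≈ 147 cm²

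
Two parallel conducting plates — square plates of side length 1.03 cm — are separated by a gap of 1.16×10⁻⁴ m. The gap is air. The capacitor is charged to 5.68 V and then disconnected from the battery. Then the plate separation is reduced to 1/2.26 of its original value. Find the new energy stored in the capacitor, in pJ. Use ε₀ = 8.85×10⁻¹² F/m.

U ≈ 57.8 pJ

A = (1.03 cm)² = 1.06×10⁻⁴ m².
Initially C₁ = ε₀A/d = 8.85×10⁻¹² × 1.06×10⁻⁴ / 1.16×10⁻⁴ = 8.09×10⁻¹² F.
U₁ = 1.31×10⁻¹⁰ J.
Isolated ⇒ Q is held fixed. C₂ = 2.26 C₁ and U = Q²/(2C), so U₂/U₁ = C₁/C₂ = 0.442.
U₂ = 0.442 × 1.31×10⁻¹⁰ = 5.78×10⁻¹¹ J.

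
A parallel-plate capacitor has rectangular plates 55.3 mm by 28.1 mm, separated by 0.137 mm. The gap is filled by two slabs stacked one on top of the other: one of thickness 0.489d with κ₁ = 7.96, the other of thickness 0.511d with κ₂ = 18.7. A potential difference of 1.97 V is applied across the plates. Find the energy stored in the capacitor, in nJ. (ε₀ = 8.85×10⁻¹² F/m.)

2.19 nJ

A = 55.3 × 28.1 mm² = 1.55×10⁻³ m².
Stacked slabs ⇒ two capacitors in series, each with the full plate area.
C₁ = κ₁ε₀A/d₁ = 7.96 × 8.85×10⁻¹² × 1.55×10⁻³ / 6.70×10⁻⁵ = 1.63×10⁻⁹ F.
C₂ = κ₂ε₀A/d₂ = 18.7 × 8.85×10⁻¹² × 1.55×10⁻³ / 7.00×10⁻⁵ = 3.67×10⁻⁹ F.
C = (1/C₁ + 1/C₂)⁻¹ = 1.13×10⁻⁹ F.
U = ½CV² = ½ × 1.13×10⁻⁹ × (1.97)² = 2.19×10⁻⁹ J.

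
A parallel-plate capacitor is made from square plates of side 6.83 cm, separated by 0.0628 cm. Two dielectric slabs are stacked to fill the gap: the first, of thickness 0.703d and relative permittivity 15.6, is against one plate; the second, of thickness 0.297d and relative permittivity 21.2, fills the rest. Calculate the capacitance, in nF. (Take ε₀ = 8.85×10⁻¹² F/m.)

1.11 nF

A = (6.83 cm)² = 4.66×10⁻³ m².
Stacked slabs ⇒ two capacitors in series, each with the full plate area.
C₁ = κ₁ε₀A/d₁ = 15.6 × 8.85×10⁻¹² × 4.66×10⁻³ / 4.41×10⁻⁴ = 1.46×10⁻⁹ F.
C₂ = κ₂ε₀A/d₂ = 21.2 × 8.85×10⁻¹² × 4.66×10⁻³ / 1.87×10⁻⁴ = 4.69×10⁻⁹ F.
C = (1/C₁ + 1/C₂)⁻¹ = 1.11×10⁻⁹ F.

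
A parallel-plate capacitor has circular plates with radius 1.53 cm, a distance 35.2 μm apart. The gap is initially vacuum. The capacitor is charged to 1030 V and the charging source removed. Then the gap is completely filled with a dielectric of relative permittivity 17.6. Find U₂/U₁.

Isolated ⇒ Q is held fixed.
C₂ = 17.6 C₁ and U = Q²/(2C), so U₂/U₁ = C₁/C₂ = 0.0568.

U₂/U₁ ≈ 0.0568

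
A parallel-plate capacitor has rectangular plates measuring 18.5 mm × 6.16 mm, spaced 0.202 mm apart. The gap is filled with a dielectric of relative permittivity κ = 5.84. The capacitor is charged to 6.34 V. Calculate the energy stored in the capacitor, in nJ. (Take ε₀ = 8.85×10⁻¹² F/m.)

0.586 nJ

A = 18.5 × 6.16 mm² = 1.14×10⁻⁴ m².
C = κε₀A/d = 5.84 × 8.85×10⁻¹² × 1.14×10⁻⁴ / 2.02×10⁻⁴ = 2.92×10⁻¹¹ F.
U = ½CV² = ½ × 2.92×10⁻¹¹ × (6.34)² = 5.86×10⁻¹⁰ J.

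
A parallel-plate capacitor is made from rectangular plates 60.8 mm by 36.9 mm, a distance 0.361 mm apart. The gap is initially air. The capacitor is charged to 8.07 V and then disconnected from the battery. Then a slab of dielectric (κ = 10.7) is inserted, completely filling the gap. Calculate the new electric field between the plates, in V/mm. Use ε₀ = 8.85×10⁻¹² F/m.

E ≈ 2.09 V/mm

A = 60.8 × 36.9 mm² = 2.24×10⁻³ m².
Initially C₁ = ε₀A/d = 8.85×10⁻¹² × 2.24×10⁻³ / 3.61×10⁻⁴ = 5.50×10⁻¹¹ F.
E₁ = 2.24×10⁴ V/m.
Isolated ⇒ Q is held fixed. V₂ = Q/C₂ = V₁/10.7; E = V/d, so E₂/E₁ = (V₂/V₁)(d₁/d₂) = 0.0935.
E₂ = 0.0935 × 2.24×10⁴ = 2.09×10³ V/m.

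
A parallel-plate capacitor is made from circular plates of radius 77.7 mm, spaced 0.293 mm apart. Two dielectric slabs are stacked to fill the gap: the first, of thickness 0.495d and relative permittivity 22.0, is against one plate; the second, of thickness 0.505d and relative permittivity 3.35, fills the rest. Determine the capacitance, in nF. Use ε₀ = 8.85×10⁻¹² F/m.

A = π(77.7 mm)² = 1.90×10⁻² m².
Stacked slabs ⇒ two capacitors in series, each with the full plate area.
C₁ = κ₁ε₀A/d₁ = 22.0 × 8.85×10⁻¹² × 1.90×10⁻² / 1.45×10⁻⁴ = 2.55×10⁻⁸ F.
C₂ = κ₂ε₀A/d₂ = 3.35 × 8.85×10⁻¹² × 1.90×10⁻² / 1.48×10⁻⁴ = 3.80×10⁻⁹ F.
C = (1/C₁ + 1/C₂)⁻¹ = 3.31×10⁻⁹ F.

3.31 nF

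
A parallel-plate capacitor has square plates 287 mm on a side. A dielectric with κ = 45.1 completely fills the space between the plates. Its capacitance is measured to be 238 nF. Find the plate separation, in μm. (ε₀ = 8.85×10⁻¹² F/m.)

A = (287 mm)² = 8.24×10⁻² m².
d = κε₀A/C = 45.1 × 8.85×10⁻¹² × 8.24×10⁻² / 2.38×10⁻⁷ = 1.38×10⁻⁴ m.

138 μm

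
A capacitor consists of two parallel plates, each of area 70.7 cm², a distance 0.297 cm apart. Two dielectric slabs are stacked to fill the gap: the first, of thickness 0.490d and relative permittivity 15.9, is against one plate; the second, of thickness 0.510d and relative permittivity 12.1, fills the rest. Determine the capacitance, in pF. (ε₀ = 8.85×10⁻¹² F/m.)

A = 70.7 cm² = 7.07×10⁻³ m².
Stacked slabs ⇒ two capacitors in series, each with the full plate area.
C₁ = κ₁ε₀A/d₁ = 15.9 × 8.85×10⁻¹² × 7.07×10⁻³ / 1.46×10⁻³ = 6.84×10⁻¹⁰ F.
C₂ = κ₂ε₀A/d₂ = 12.1 × 8.85×10⁻¹² × 7.07×10⁻³ / 1.51×10⁻³ = 5.00×10⁻¹⁰ F.
C = (1/C₁ + 1/C₂)⁻¹ = 2.89×10⁻¹⁰ F.

C ≈ 289 pF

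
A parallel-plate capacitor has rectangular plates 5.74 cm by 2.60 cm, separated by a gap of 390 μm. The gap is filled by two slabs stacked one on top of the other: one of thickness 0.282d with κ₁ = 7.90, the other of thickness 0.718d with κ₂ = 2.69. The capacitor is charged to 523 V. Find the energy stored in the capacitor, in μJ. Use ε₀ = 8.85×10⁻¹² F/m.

U ≈ 15.3 μJ

A = 5.74 × 2.60 cm² = 1.49×10⁻³ m².
Stacked slabs ⇒ two capacitors in series, each with the full plate area.
C₁ = κ₁ε₀A/d₁ = 7.90 × 8.85×10⁻¹² × 1.49×10⁻³ / 1.10×10⁻⁴ = 9.49×10⁻¹⁰ F.
C₂ = κ₂ε₀A/d₂ = 2.69 × 8.85×10⁻¹² × 1.49×10⁻³ / 2.80×10⁻⁴ = 1.27×10⁻¹⁰ F.
C = (1/C₁ + 1/C₂)⁻¹ = 1.12×10⁻¹⁰ F.
U = ½CV² = ½ × 1.12×10⁻¹⁰ × (523)² = 1.53×10⁻⁵ J.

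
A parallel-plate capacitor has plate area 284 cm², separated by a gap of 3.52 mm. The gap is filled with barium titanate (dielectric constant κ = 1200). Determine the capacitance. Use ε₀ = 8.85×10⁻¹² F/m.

85.7 nF

A = 284 cm² = 2.84×10⁻² m².
C = κε₀A/d = 1200 × 8.85×10⁻¹² × 2.84×10⁻² / 3.52×10⁻³ = 8.57×10⁻⁸ F.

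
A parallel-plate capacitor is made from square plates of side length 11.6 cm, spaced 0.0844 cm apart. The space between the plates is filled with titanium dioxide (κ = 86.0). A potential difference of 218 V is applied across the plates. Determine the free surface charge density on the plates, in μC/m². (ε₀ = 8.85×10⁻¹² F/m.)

A = (11.6 cm)² = 1.35×10⁻² m².
C = κε₀A/d = 86.0 × 8.85×10⁻¹² × 1.35×10⁻² / 8.44×10⁻⁴ = 1.21×10⁻⁸ F.
σ = Q/A = CV/A = 1.21×10⁻⁸ × 218 / 1.35×10⁻² = 1.97×10⁻⁴ C/m².

197 μC/m²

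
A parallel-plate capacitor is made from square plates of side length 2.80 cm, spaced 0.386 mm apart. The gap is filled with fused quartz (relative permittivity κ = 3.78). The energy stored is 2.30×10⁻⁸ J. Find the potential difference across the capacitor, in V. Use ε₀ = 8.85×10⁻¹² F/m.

26.0 V

A = (2.80 cm)² = 7.84×10⁻⁴ m².
C = κε₀A/d = 3.78 × 8.85×10⁻¹² × 7.84×10⁻⁴ / 3.86×10⁻⁴ = 6.79×10⁻¹¹ F.
V = √(2U/C) = √(2 × 2.30×10⁻⁸ / 6.79×10⁻¹¹) = 26.0 V.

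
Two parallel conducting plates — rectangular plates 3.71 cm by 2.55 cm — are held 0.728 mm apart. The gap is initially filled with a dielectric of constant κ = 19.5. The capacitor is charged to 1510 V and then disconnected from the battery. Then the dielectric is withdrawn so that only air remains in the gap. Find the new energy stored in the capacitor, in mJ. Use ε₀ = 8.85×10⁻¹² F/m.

U ≈ 4.99 mJ

A = 3.71 × 2.55 cm² = 9.46×10⁻⁴ m².
Initially C₁ = κε₀A/d = 19.5 × 8.85×10⁻¹² × 9.46×10⁻⁴ / 7.28×10⁻⁴ = 2.24×10⁻¹⁰ F.
U₁ = 2.56×10⁻⁴ J.
Isolated ⇒ Q is held fixed. C₂ = 0.0513 C₁ and U = Q²/(2C), so U₂/U₁ = C₁/C₂ = 19.5.
U₂ = 19.5 × 2.56×10⁻⁴ = 4.99×10⁻³ J.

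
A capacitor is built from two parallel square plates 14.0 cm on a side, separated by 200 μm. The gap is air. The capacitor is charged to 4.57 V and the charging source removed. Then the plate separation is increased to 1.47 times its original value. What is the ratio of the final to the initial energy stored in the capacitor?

Isolated ⇒ Q is held fixed.
C₂ = 0.680 C₁ and U = Q²/(2C), so U₂/U₁ = C₁/C₂ = 1.47.

1.47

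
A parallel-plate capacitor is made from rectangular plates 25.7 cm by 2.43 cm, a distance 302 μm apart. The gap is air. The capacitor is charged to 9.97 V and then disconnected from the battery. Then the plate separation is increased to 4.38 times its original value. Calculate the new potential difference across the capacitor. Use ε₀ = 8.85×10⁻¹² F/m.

V ≈ 43.7 V

A = 25.7 × 2.43 cm² = 6.25×10⁻³ m².
Initially C₁ = ε₀A/d = 8.85×10⁻¹² × 6.25×10⁻³ / 3.02×10⁻⁴ = 1.83×10⁻¹⁰ F.
V₁ = 9.97 V.
Isolated ⇒ Q is held fixed. C₂ = 0.228 C₁ and V = Q/C, so V₂/V₁ = C₁/C₂ = 4.38.
V₂ = 4.38 × 9.97 = 43.7 V.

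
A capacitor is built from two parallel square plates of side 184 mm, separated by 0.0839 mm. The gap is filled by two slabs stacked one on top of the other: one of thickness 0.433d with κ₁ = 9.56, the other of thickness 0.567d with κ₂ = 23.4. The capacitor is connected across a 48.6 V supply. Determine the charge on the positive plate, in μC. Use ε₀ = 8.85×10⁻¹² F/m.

Q ≈ 2.50 μC

A = (184 mm)² = 3.39×10⁻² m².
Stacked slabs ⇒ two capacitors in series, each with the full plate area.
C₁ = κ₁ε₀A/d₁ = 9.56 × 8.85×10⁻¹² × 3.39×10⁻² / 3.63×10⁻⁵ = 7.88×10⁻⁸ F.
C₂ = κ₂ε₀A/d₂ = 23.4 × 8.85×10⁻¹² × 3.39×10⁻² / 4.76×10⁻⁵ = 1.47×10⁻⁷ F.
C = (1/C₁ + 1/C₂)⁻¹ = 5.14×10⁻⁸ F.
Q = CV = 5.14×10⁻⁸ × 48.6 = 2.50×10⁻⁶ C.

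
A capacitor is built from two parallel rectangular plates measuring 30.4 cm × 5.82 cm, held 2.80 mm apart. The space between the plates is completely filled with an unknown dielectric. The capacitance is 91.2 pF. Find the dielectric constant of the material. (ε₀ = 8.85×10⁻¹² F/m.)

1.63

A = 30.4 × 5.82 cm² = 1.77×10⁻² m².
κ = Cd/(ε₀A) = 9.12×10⁻¹¹ × 2.80×10⁻³ / (8.85×10⁻¹² × 1.77×10⁻²) = 1.63.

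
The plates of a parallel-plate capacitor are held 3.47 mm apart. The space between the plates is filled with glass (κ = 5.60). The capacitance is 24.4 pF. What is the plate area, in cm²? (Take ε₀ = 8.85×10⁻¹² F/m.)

17.1 cm²

A = Cd/(κε₀) = 2.44×10⁻¹¹ × 3.47×10⁻³ / (5.60 × 8.85×10⁻¹²) = 1.71×10⁻³ m².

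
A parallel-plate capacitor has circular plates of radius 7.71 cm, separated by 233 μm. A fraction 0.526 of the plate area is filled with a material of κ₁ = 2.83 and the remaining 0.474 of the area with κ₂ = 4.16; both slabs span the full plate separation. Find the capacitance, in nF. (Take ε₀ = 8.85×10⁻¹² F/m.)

A = π(7.71 cm)² = 1.87×10⁻² m².
Side-by-side slabs ⇒ two capacitors in parallel, each spanning the full gap.
C₁ = κ₁ε₀A₁/d = 2.83 × 8.85×10⁻¹² × 9.82×10⁻³ / 2.33×10⁻⁴ = 1.06×10⁻⁹ F.
C₂ = κ₂ε₀A₂/d = 4.16 × 8.85×10⁻¹² × 8.85×10⁻³ / 2.33×10⁻⁴ = 1.40×10⁻⁹ F.
C = C₁ + C₂ = 2.45×10⁻⁹ F.

2.45 nF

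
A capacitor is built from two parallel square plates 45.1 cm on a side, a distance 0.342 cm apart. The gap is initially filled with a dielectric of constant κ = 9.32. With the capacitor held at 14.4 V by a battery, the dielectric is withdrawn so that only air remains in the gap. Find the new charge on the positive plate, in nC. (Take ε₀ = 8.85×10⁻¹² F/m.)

A = (45.1 cm)² = 0.203 m².
Initially C₁ = κε₀A/d = 9.32 × 8.85×10⁻¹² × 0.203 / 3.42×10⁻³ = 4.91×10⁻⁹ F.
Q₁ = 7.06×10⁻⁸ C.
Battery connected ⇒ V is held fixed. C₂ = 0.107 C₁ and Q = CV, so Q₂/Q₁ = C₂/C₁ = 0.107.
Q₂ = 0.107 × 7.06×10⁻⁸ = 7.58×10⁻⁹ C.

Q ≈ 7.58 nC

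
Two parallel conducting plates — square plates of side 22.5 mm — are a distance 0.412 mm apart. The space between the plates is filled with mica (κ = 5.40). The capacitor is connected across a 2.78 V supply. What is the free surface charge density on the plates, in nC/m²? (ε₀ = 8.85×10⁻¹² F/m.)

322 nC/m²

A = (22.5 mm)² = 5.06×10⁻⁴ m².
C = κε₀A/d = 5.40 × 8.85×10⁻¹² × 5.06×10⁻⁴ / 4.12×10⁻⁴ = 5.87×10⁻¹¹ F.
σ = Q/A = CV/A = 5.87×10⁻¹¹ × 2.78 / 5.06×10⁻⁴ = 3.22×10⁻⁷ C/m².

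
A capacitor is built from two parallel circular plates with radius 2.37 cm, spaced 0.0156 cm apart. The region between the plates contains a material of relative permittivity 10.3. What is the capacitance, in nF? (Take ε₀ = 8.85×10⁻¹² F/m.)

C ≈ 1.03 nF

A = π(2.37 cm)² = 1.76×10⁻³ m².
C = κε₀A/d = 10.3 × 8.85×10⁻¹² × 1.76×10⁻³ / 1.56×10⁻⁴ = 1.03×10⁻⁹ F.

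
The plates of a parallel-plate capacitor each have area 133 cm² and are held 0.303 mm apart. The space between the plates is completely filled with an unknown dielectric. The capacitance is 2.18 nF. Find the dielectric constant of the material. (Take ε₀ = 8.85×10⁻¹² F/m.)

5.61

A = 133 cm² = 1.33×10⁻² m².
κ = Cd/(ε₀A) = 2.18×10⁻⁹ × 3.03×10⁻⁴ / (8.85×10⁻¹² × 1.33×10⁻²) = 5.61.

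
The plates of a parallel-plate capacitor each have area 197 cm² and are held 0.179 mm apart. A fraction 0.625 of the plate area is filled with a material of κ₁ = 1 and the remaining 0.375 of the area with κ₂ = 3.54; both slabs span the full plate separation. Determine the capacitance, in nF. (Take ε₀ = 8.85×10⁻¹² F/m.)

1.90 nF

A = 197 cm² = 1.97×10⁻² m².
Side-by-side slabs ⇒ two capacitors in parallel, each spanning the full gap.
C₁ = κ₁ε₀A₁/d = 1.00 × 8.85×10⁻¹² × 1.23×10⁻² / 1.79×10⁻⁴ = 6.09×10⁻¹⁰ F.
C₂ = κ₂ε₀A₂/d = 3.54 × 8.85×10⁻¹² × 7.39×10⁻³ / 1.79×10⁻⁴ = 1.29×10⁻⁹ F.
C = C₁ + C₂ = 1.90×10⁻⁹ F.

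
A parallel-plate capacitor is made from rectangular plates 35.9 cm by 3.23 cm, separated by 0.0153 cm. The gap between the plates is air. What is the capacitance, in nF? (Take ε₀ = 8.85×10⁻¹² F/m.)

C ≈ 0.671 nF

A = 35.9 × 3.23 cm² = 1.16×10⁻² m².
C = ε₀A/d = 8.85×10⁻¹² × 1.16×10⁻² / 1.53×10⁻⁴ = 6.71×10⁻¹⁰ F.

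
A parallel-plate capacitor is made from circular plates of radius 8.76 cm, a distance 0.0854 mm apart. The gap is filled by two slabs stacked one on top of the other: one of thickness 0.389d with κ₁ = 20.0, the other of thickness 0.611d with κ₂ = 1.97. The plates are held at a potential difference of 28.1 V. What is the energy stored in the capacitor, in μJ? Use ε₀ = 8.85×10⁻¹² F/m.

2.99 μJ

A = π(8.76 cm)² = 2.41×10⁻² m².
Stacked slabs ⇒ two capacitors in series, each with the full plate area.
C₁ = κ₁ε₀A/d₁ = 20.0 × 8.85×10⁻¹² × 2.41×10⁻² / 3.32×10⁻⁵ = 1.28×10⁻⁷ F.
C₂ = κ₂ε₀A/d₂ = 1.97 × 8.85×10⁻¹² × 2.41×10⁻² / 5.22×10⁻⁵ = 8.06×10⁻⁹ F.
C = (1/C₁ + 1/C₂)⁻¹ = 7.58×10⁻⁹ F.
U = ½CV² = ½ × 7.58×10⁻⁹ × (28.1)² = 2.99×10⁻⁶ J.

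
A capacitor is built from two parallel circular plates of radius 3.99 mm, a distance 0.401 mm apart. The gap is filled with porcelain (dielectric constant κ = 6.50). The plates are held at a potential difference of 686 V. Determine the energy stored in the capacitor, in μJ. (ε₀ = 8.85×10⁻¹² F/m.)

A = π(3.99 mm)² = 5.00×10⁻⁵ m².
C = κε₀A/d = 6.50 × 8.85×10⁻¹² × 5.00×10⁻⁵ / 4.01×10⁻⁴ = 7.17×10⁻¹² F.
U = ½CV² = ½ × 7.17×10⁻¹² × (686)² = 1.69×10⁻⁶ J.

U ≈ 1.69 μJ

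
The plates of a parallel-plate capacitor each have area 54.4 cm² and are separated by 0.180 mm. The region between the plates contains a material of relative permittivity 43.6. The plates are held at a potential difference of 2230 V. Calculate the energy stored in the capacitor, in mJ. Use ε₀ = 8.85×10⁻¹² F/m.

A = 54.4 cm² = 5.44×10⁻³ m².
C = κε₀A/d = 43.6 × 8.85×10⁻¹² × 5.44×10⁻³ / 1.80×10⁻⁴ = 1.17×10⁻⁸ F.
U = ½CV² = ½ × 1.17×10⁻⁸ × (2230)² = 2.90×10⁻² J.

29.0 mJ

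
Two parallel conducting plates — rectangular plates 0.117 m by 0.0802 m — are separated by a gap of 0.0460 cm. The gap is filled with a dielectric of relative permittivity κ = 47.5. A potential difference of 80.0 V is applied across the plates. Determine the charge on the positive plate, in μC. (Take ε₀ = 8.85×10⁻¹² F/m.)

A = 0.117 × 0.0802 m² = 9.38×10⁻³ m².
C = κε₀A/d = 47.5 × 8.85×10⁻¹² × 9.38×10⁻³ / 4.60×10⁻⁴ = 8.58×10⁻⁹ F.
Q = CV = 8.58×10⁻⁹ × 80.0 = 6.86×10⁻⁷ C.

0.686 μC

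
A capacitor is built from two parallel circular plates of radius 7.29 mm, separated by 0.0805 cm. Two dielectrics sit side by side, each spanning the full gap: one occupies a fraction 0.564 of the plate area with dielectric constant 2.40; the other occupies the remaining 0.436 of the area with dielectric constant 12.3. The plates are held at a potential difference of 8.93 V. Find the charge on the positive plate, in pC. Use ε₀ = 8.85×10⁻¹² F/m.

A = π(7.29 mm)² = 1.67×10⁻⁴ m².
Side-by-side slabs ⇒ two capacitors in parallel, each spanning the full gap.
C₁ = κ₁ε₀A₁/d = 2.40 × 8.85×10⁻¹² × 9.42×10⁻⁵ / 8.05×10⁻⁴ = 2.48×10⁻¹² F.
C₂ = κ₂ε₀A₂/d = 12.3 × 8.85×10⁻¹² × 7.28×10⁻⁵ / 8.05×10⁻⁴ = 9.84×10⁻¹² F.
C = C₁ + C₂ = 1.23×10⁻¹¹ F.
Q = CV = 1.23×10⁻¹¹ × 8.93 = 1.10×10⁻¹⁰ C.

Q ≈ 110 pC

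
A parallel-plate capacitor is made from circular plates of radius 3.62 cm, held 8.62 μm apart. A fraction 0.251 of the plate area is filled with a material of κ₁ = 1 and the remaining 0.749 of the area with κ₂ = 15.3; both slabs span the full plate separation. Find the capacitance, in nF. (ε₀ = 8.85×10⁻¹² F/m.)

A = π(3.62 cm)² = 4.12×10⁻³ m².
Side-by-side slabs ⇒ two capacitors in parallel, each spanning the full gap.
C₁ = κ₁ε₀A₁/d = 1.00 × 8.85×10⁻¹² × 1.03×10⁻³ / 8.62×10⁻⁶ = 1.06×10⁻⁹ F.
C₂ = κ₂ε₀A₂/d = 15.3 × 8.85×10⁻¹² × 3.08×10⁻³ / 8.62×10⁻⁶ = 4.84×10⁻⁸ F.
C = C₁ + C₂ = 4.95×10⁻⁸ F.

49.5 nF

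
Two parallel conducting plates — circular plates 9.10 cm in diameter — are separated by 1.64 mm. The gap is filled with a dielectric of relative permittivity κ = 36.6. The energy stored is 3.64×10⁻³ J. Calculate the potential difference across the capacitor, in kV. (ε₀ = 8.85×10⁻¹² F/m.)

A = π(9.10/2 cm)² = 6.50×10⁻³ m².
C = κε₀A/d = 36.6 × 8.85×10⁻¹² × 6.50×10⁻³ / 1.64×10⁻³ = 1.28×10⁻⁹ F.
V = √(2U/C) = √(2 × 3.64×10⁻³ / 1.28×10⁻⁹) = 2.38×10³ V.

V ≈ 2.38 kV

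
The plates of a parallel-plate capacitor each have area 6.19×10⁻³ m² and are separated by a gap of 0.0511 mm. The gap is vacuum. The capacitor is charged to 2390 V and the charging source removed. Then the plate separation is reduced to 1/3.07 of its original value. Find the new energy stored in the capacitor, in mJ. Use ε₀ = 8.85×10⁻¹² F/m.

Initially C₁ = ε₀A/d = 8.85×10⁻¹² × 6.19×10⁻³ / 5.11×10⁻⁵ = 1.07×10⁻⁹ F.
U₁ = 3.06×10⁻³ J.
Isolated ⇒ Q is held fixed. C₂ = 3.07 C₁ and U = Q²/(2C), so U₂/U₁ = C₁/C₂ = 0.326.
U₂ = 0.326 × 3.06×10⁻³ = 9.97×10⁻⁴ J.

U ≈ 0.997 mJ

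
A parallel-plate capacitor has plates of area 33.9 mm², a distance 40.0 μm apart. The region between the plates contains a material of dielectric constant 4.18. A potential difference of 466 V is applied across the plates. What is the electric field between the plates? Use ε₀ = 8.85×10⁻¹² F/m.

E ≈ 11.7 MV/m

E = V/d = 466 / 4.00×10⁻⁵ = 1.17×10⁷ V/m.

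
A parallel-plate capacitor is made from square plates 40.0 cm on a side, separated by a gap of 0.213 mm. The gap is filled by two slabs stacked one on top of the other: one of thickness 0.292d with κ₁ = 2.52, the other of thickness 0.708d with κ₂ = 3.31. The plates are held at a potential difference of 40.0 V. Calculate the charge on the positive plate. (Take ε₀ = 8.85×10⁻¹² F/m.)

Q ≈ 0.806 μC

A = (40.0 cm)² = 0.160 m².
Stacked slabs ⇒ two capacitors in series, each with the full plate area.
C₁ = κ₁ε₀A/d₁ = 2.52 × 8.85×10⁻¹² × 0.160 / 6.22×10⁻⁵ = 5.74×10⁻⁸ F.
C₂ = κ₂ε₀A/d₂ = 3.31 × 8.85×10⁻¹² × 0.160 / 1.51×10⁻⁴ = 3.11×10⁻⁸ F.
C = (1/C₁ + 1/C₂)⁻¹ = 2.02×10⁻⁸ F.
Q = CV = 2.02×10⁻⁸ × 40.0 = 8.06×10⁻⁷ C.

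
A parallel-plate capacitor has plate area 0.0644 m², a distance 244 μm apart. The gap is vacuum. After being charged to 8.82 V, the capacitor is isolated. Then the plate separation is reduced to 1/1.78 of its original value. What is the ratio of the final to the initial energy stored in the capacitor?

Isolated ⇒ Q is held fixed.
C₂ = 1.78 C₁ and U = Q²/(2C), so U₂/U₁ = C₁/C₂ = 0.562.

0.562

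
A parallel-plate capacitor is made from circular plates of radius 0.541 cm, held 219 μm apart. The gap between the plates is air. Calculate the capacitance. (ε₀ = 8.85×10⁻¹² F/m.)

A = π(0.541 cm)² = 9.19×10⁻⁵ m².
C = ε₀A/d = 8.85×10⁻¹² × 9.19×10⁻⁵ / 2.19×10⁻⁴ = 3.72×10⁻¹² F.

C ≈ 3.72 pF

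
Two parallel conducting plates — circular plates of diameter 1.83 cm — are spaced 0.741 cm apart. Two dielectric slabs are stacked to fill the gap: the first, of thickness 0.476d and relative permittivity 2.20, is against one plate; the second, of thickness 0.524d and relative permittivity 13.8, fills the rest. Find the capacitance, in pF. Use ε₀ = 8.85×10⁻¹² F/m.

1.24 pF

A = π(1.83/2 cm)² = 2.63×10⁻⁴ m².
Stacked slabs ⇒ two capacitors in series, each with the full plate area.
C₁ = κ₁ε₀A/d₁ = 2.20 × 8.85×10⁻¹² × 2.63×10⁻⁴ / 3.53×10⁻³ = 1.45×10⁻¹² F.
C₂ = κ₂ε₀A/d₂ = 13.8 × 8.85×10⁻¹² × 2.63×10⁻⁴ / 3.88×10⁻³ = 8.27×10⁻¹² F.
C = (1/C₁ + 1/C₂)⁻¹ = 1.24×10⁻¹² F.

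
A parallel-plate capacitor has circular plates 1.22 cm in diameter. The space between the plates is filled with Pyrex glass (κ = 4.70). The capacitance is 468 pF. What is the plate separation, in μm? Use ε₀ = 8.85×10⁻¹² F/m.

A = π(1.22/2 cm)² = 1.17×10⁻⁴ m².
d = κε₀A/C = 4.70 × 8.85×10⁻¹² × 1.17×10⁻⁴ / 4.68×10⁻¹⁰ = 1.04×10⁻⁵ m.

d ≈ 10.4 μm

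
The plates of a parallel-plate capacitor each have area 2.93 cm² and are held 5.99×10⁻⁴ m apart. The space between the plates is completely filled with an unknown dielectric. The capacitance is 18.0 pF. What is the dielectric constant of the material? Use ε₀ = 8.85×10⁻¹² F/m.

4.16

A = 2.93 cm² = 2.93×10⁻⁴ m².
κ = Cd/(ε₀A) = 1.80×10⁻¹¹ × 5.99×10⁻⁴ / (8.85×10⁻¹² × 2.93×10⁻⁴) = 4.16.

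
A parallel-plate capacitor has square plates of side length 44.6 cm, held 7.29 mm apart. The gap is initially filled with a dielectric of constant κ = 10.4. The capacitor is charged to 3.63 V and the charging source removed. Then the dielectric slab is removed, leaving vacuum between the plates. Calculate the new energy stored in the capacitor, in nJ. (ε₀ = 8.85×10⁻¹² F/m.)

A = (44.6 cm)² = 0.199 m².
Initially C₁ = κε₀A/d = 10.4 × 8.85×10⁻¹² × 0.199 / 7.29×10⁻³ = 2.51×10⁻⁹ F.
U₁ = 1.65×10⁻⁸ J.
Isolated ⇒ Q is held fixed. C₂ = 0.0962 C₁ and U = Q²/(2C), so U₂/U₁ = C₁/C₂ = 10.4.
U₂ = 10.4 × 1.65×10⁻⁸ = 1.72×10⁻⁷ J.

U ≈ 172 nJ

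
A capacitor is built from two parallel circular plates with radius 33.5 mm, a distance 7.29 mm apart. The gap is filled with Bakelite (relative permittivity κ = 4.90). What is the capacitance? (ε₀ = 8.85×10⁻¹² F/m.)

21.0 pF

A = π(33.5 mm)² = 3.53×10⁻³ m².
C = κε₀A/d = 4.90 × 8.85×10⁻¹² × 3.53×10⁻³ / 7.29×10⁻³ = 2.10×10⁻¹¹ F.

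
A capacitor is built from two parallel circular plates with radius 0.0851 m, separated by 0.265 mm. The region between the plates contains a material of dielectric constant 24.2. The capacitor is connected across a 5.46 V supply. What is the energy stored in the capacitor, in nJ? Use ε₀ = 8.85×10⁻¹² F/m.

A = π(0.0851 m)² = 2.28×10⁻² m².
C = κε₀A/d = 24.2 × 8.85×10⁻¹² × 2.28×10⁻² / 2.65×10⁻⁴ = 1.84×10⁻⁸ F.
U = ½CV² = ½ × 1.84×10⁻⁸ × (5.46)² = 2.74×10⁻⁷ J.

274 nJ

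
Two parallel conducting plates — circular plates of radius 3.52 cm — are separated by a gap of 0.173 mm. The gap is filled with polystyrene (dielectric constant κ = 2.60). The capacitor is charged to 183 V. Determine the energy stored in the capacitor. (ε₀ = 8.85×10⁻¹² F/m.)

8.67 μJ

A = π(3.52 cm)² = 3.89×10⁻³ m².
C = κε₀A/d = 2.60 × 8.85×10⁻¹² × 3.89×10⁻³ / 1.73×10⁻⁴ = 5.18×10⁻¹⁰ F.
U = ½CV² = ½ × 5.18×10⁻¹⁰ × (183)² = 8.67×10⁻⁶ J.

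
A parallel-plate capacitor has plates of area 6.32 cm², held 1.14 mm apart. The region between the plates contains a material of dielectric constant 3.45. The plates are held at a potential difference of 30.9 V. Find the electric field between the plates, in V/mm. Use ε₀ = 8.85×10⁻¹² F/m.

E = V/d = 30.9 / 1.14×10⁻³ = 2.71×10⁴ V/m.

E ≈ 27.1 V/mm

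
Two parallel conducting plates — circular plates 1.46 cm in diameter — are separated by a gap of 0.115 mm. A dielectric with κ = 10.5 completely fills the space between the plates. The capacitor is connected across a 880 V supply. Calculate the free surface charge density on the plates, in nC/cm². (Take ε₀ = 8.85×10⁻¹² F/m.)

σ ≈ 71.1 nC/cm²

A = π(1.46/2 cm)² = 1.67×10⁻⁴ m².
C = κε₀A/d = 10.5 × 8.85×10⁻¹² × 1.67×10⁻⁴ / 1.15×10⁻⁴ = 1.35×10⁻¹⁰ F.
σ = Q/A = CV/A = 1.35×10⁻¹⁰ × 880 / 1.67×10⁻⁴ = 7.11×10⁻⁴ C/m².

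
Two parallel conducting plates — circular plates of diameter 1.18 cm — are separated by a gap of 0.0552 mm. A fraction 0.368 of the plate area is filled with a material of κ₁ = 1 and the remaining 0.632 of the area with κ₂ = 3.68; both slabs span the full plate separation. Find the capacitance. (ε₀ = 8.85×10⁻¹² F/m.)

C ≈ 47.2 pF

A = π(1.18/2 cm)² = 1.09×10⁻⁴ m².
Side-by-side slabs ⇒ two capacitors in parallel, each spanning the full gap.
C₁ = κ₁ε₀A₁/d = 1.00 × 8.85×10⁻¹² × 4.02×10⁻⁵ / 5.52×10⁻⁵ = 6.45×10⁻¹² F.
C₂ = κ₂ε₀A₂/d = 3.68 × 8.85×10⁻¹² × 6.91×10⁻⁵ / 5.52×10⁻⁵ = 4.08×10⁻¹¹ F.
C = C₁ + C₂ = 4.72×10⁻¹¹ F.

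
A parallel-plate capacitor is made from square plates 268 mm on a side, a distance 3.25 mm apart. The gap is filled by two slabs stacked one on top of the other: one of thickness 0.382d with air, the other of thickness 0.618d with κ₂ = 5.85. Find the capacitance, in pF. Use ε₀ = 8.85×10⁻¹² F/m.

A = (268 mm)² = 7.18×10⁻² m².
Stacked slabs ⇒ two capacitors in series, each with the full plate area.
C₁ = κ₁ε₀A/d₁ = 1.00 × 8.85×10⁻¹² × 7.18×10⁻² / 1.24×10⁻³ = 5.12×10⁻¹⁰ F.
C₂ = κ₂ε₀A/d₂ = 5.85 × 8.85×10⁻¹² × 7.18×10⁻² / 2.01×10⁻³ = 1.85×10⁻⁹ F.
C = (1/C₁ + 1/C₂)⁻¹ = 4.01×10⁻¹⁰ F.

401 pF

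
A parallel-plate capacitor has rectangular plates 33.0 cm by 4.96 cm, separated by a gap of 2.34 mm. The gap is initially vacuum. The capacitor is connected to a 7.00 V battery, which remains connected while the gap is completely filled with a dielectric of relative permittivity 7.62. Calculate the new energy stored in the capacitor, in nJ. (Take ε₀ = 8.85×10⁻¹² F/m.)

U ≈ 11.6 nJ

A = 33.0 × 4.96 cm² = 1.64×10⁻² m².
Initially C₁ = ε₀A/d = 8.85×10⁻¹² × 1.64×10⁻² / 2.34×10⁻³ = 6.19×10⁻¹¹ F.
U₁ = 1.52×10⁻⁹ J.
Battery connected ⇒ V is held fixed. C₂ = 7.62 C₁ and U = ½CV², so U₂/U₁ = C₂/C₁ = 7.62.
U₂ = 7.62 × 1.52×10⁻⁹ = 1.16×10⁻⁸ J.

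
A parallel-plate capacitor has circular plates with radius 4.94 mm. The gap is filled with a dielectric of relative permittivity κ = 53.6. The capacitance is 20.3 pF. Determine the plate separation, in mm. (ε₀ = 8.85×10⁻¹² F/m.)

d ≈ 1.79 mm

A = π(4.94 mm)² = 7.67×10⁻⁵ m².
d = κε₀A/C = 53.6 × 8.85×10⁻¹² × 7.67×10⁻⁵ / 2.03×10⁻¹¹ = 1.79×10⁻³ m.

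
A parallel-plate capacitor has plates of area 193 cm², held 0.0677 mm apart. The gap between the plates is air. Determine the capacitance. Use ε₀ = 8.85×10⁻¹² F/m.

A = 193 cm² = 1.93×10⁻² m².
C = ε₀A/d = 8.85×10⁻¹² × 1.93×10⁻² / 6.77×10⁻⁵ = 2.52×10⁻⁹ F.

C ≈ 2.52 nF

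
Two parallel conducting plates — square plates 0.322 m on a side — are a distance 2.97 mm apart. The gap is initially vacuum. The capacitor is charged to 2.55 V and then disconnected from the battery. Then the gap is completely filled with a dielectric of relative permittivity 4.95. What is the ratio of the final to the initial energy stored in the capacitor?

U₂/U₁ ≈ 0.202

Isolated ⇒ Q is held fixed.
C₂ = 4.95 C₁ and U = Q²/(2C), so U₂/U₁ = C₁/C₂ = 0.202.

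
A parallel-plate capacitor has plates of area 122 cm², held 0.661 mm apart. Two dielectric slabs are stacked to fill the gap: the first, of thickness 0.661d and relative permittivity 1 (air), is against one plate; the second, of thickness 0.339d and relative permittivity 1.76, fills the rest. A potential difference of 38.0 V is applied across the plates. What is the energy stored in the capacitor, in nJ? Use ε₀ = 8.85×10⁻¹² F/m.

138 nJ

A = 122 cm² = 1.22×10⁻² m².
Stacked slabs ⇒ two capacitors in series, each with the full plate area.
C₁ = κ₁ε₀A/d₁ = 1.00 × 8.85×10⁻¹² × 1.22×10⁻² / 4.37×10⁻⁴ = 2.47×10⁻¹⁰ F.
C₂ = κ₂ε₀A/d₂ = 1.76 × 8.85×10⁻¹² × 1.22×10⁻² / 2.24×10⁻⁴ = 8.48×10⁻¹⁰ F.
C = (1/C₁ + 1/C₂)⁻¹ = 1.91×10⁻¹⁰ F.
U = ½CV² = ½ × 1.91×10⁻¹⁰ × (38.0)² = 1.38×10⁻⁷ J.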